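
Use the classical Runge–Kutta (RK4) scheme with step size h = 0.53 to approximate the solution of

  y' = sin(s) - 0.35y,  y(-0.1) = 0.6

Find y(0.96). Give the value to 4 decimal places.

0.7917

RK4: k1 = f(s_n, y_n); k2 = f(s_n + h/2, y_n + (h/2)·k1); k3 = f(s_n + h/2, y_n + (h/2)·k2); k4 = f(s_n + h, y_n + h·k3); y_{n+1} = y_n + (h/6)·(k1 + 2k2 + 2k3 + k4).
s=-0.100000, y=0.600000:
  k1 = f(-0.100000, 0.600000) = -0.309833
  k2 = f(0.165000, 0.517894) = -0.017011
  k3 = f(0.165000, 0.595492) = -0.044170
  k4 = f(0.430000, 0.576590) = 0.215064
  y ← 0.600000 + (0.53/6)·(k1 + 2k2 + 2k3 + k4) = 0.580820
s=0.430000, y=0.580820:
  k1 = f(0.430000, 0.580820) = 0.213584
  k2 = f(0.695000, 0.637420) = 0.417288
  k3 = f(0.695000, 0.691402) = 0.398395
  k4 = f(0.960000, 0.791969) = 0.542002
  y ← 0.580820 + (0.53/6)·(k1 + 2k2 + 2k3 + k4) = 0.791668
y(0.96) ≈ 0.7917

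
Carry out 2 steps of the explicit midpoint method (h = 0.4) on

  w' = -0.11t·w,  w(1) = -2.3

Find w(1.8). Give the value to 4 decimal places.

-2.0324

Midpoint: k1 = f(t_n, w_n); k2 = f(t_n + h/2, w_n + (h/2)·k1); w_{n+1} = w_n + h·k2.
t=1.000000, w=-2.300000:
  k1 = f(1.000000, -2.300000) = 0.253000
  k2 = f(1.200000, -2.249400) = 0.296921
  w ← -2.300000 + 0.4·0.296921 = -2.181232
t=1.400000, w=-2.181232:
  k1 = f(1.400000, -2.181232) = 0.335910
  k2 = f(1.600000, -2.114050) = 0.372073
  w ← -2.181232 + 0.4·0.372073 = -2.032403
w(1.8) ≈ -2.0324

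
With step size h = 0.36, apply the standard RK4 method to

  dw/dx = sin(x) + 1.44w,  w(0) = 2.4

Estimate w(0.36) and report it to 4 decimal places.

4.1063

RK4: k1 = f(x_n, w_n); k2 = f(x_n + h/2, w_n + (h/2)·k1); k3 = f(x_n + h/2, w_n + (h/2)·k2); k4 = f(x_n + h, w_n + h·k3); w_{n+1} = w_n + (h/6)·(k1 + 2k2 + 2k3 + k4).
x=0.000000, w=2.400000:
  k1 = f(0.000000, 2.400000) = 3.456000
  k2 = f(0.180000, 3.022080) = 4.530825
  k3 = f(0.180000, 3.215548) = 4.809419
  k4 = f(0.360000, 4.131391) = 6.301477
  w ← 2.400000 + (0.36/6)·(k1 + 2k2 + 2k3 + k4) = 4.106278
w(0.36) ≈ 4.1063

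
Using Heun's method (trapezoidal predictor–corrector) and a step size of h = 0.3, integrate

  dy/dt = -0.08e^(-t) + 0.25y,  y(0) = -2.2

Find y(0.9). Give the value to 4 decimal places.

Heun: k1 = f(t_n, y_n); k2 = f(t_n + h, y_n + h·k1); y_{n+1} = y_n + (h/2)·(k1 + k2).
t=0.000000, y=-2.200000:
  k1 = f(0.000000, -2.200000) = -0.630000
  k2 = f(0.300000, -2.389000) = -0.656515
  y ← -2.200000 + (0.3/2)·(-0.630000 + (-0.656515)) = -2.392977
t=0.300000, y=-2.392977:
  k1 = f(0.300000, -2.392977) = -0.657510
  k2 = f(0.600000, -2.590230) = -0.691462
  y ← -2.392977 + (0.3/2)·(-0.657510 + (-0.691462)) = -2.595323
t=0.600000, y=-2.595323:
  k1 = f(0.600000, -2.595323) = -0.692736
  k2 = f(0.900000, -2.803144) = -0.733312
  y ← -2.595323 + (0.3/2)·(-0.692736 + (-0.733312)) = -2.809230
y(0.9) ≈ -2.8092

-2.8092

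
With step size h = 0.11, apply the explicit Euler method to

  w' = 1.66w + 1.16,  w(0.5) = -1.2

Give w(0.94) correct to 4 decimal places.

-1.6791

Euler: w_{n+1} = w_n + h·f(s_n, w_n).
s=0.500000, w=-1.200000: f=-0.832000 → w ← -1.200000 + 0.11·(-0.832000) = -1.291520
s=0.610000, w=-1.291520: f=-0.983923 → w ← -1.291520 + 0.11·(-0.983923) = -1.399752
s=0.720000, w=-1.399752: f=-1.163588 → w ← -1.399752 + 0.11·(-1.163588) = -1.527746
s=0.830000, w=-1.527746: f=-1.376059 → w ← -1.527746 + 0.11·(-1.376059) = -1.679113
w(0.94) ≈ -1.6791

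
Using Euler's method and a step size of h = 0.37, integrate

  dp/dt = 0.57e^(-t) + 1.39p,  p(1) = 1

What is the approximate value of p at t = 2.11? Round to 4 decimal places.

Euler: p_{n+1} = p_n + h·f(t_n, p_n).
t=1.000000, p=1.000000: f=1.599691 → p ← 1.000000 + 0.37·1.599691 = 1.591886
t=1.370000, p=1.591886: f=2.357562 → p ← 1.591886 + 0.37·2.357562 = 2.464184
t=1.740000, p=2.464184: f=3.525262 → p ← 2.464184 + 0.37·3.525262 = 3.768531
p(2.11) ≈ 3.7685

3.7685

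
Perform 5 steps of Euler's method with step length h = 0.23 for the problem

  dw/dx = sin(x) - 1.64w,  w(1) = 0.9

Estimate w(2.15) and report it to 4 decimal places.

0.6128

Euler: w_{n+1} = w_n + h·f(x_n, w_n).
x=1.000000, w=0.900000: f=-0.634529 → w ← 0.900000 + 0.23·(-0.634529) = 0.754058
x=1.230000, w=0.754058: f=-0.294167 → w ← 0.754058 + 0.23·(-0.294167) = 0.686400
x=1.460000, w=0.686400: f=-0.131828 → w ← 0.686400 + 0.23·(-0.131828) = 0.656080
x=1.690000, w=0.656080: f=-0.083067 → w ← 0.656080 + 0.23·(-0.083067) = 0.636974
x=1.920000, w=0.636974: f=-0.104992 → w ← 0.636974 + 0.23·(-0.104992) = 0.612826
w(2.15) ≈ 0.6128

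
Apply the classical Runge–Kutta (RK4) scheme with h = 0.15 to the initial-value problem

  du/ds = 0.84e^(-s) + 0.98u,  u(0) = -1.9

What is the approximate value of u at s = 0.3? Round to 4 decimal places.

RK4: k1 = f(s_n, u_n); k2 = f(s_n + h/2, u_n + (h/2)·k1); k3 = f(s_n + h/2, u_n + (h/2)·k2); k4 = f(s_n + h, u_n + h·k3); u_{n+1} = u_n + (h/6)·(k1 + 2k2 + 2k3 + k4).
s=0.000000, u=-1.900000:
  k1 = f(0.000000, -1.900000) = -1.022000
  k2 = f(0.075000, -1.976650) = -1.157812
  k3 = f(0.075000, -1.986836) = -1.167795
  k4 = f(0.150000, -2.075169) = -1.310671
  u ← -1.900000 + (0.15/6)·(k1 + 2k2 + 2k3 + k4) = -2.074597
s=0.150000, u=-2.074597:
  k1 = f(0.150000, -2.074597) = -1.310110
  k2 = f(0.225000, -2.172855) = -1.458645
  k3 = f(0.225000, -2.183995) = -1.469562
  k4 = f(0.300000, -2.295031) = -1.626843
  u ← -2.074597 + (0.15/6)·(k1 + 2k2 + 2k3 + k4) = -2.294431
u(0.3) ≈ -2.2944

-2.2944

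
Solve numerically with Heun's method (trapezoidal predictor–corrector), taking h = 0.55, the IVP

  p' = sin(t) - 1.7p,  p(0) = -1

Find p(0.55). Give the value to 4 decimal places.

-0.3584

Heun: k1 = f(t_n, p_n); k2 = f(t_n + h, p_n + h·k1); p_{n+1} = p_n + (h/2)·(k1 + k2).
t=0.000000, p=-1.000000:
  k1 = f(0.000000, -1.000000) = 1.700000
  k2 = f(0.550000, -0.065000) = 0.633187
  p ← -1.000000 + (0.55/2)·(1.700000 + 0.633187) = -0.358374
p(0.55) ≈ -0.3584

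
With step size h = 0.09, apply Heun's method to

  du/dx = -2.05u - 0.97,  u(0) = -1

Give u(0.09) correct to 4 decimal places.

-0.9118

Heun: k1 = f(x_n, u_n); k2 = f(x_n + h, u_n + h·k1); u_{n+1} = u_n + (h/2)·(k1 + k2).
x=0.000000, u=-1.000000:
  k1 = f(0.000000, -1.000000) = 1.080000
  k2 = f(0.090000, -0.902800) = 0.880740
  u ← -1.000000 + (0.09/2)·(1.080000 + 0.880740) = -0.911767
u(0.09) ≈ -0.9118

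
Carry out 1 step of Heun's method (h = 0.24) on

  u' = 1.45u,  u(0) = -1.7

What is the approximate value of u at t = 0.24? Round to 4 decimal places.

-2.3945

Heun: k1 = f(t_n, u_n); k2 = f(t_n + h, u_n + h·k1); u_{n+1} = u_n + (h/2)·(k1 + k2).
t=0.000000, u=-1.700000:
  k1 = f(0.000000, -1.700000) = -2.465000
  k2 = f(0.240000, -2.291600) = -3.322820
  u ← -1.700000 + (0.24/2)·(-2.465000 + (-3.322820)) = -2.394538
u(0.24) ≈ -2.3945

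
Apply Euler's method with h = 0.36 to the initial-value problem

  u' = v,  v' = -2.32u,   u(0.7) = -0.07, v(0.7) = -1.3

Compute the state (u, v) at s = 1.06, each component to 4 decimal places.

-0.5380, -1.2415

Euler on (u,v): u_{n+1} = u_n + h·u', v_{n+1} = v_n + h·v'.
0.700000: (-0.070000, -1.300000); f=(-1.300000, 0.162400) → (-0.538000, -1.241536)
(u(1.06), v(1.06)) ≈ (-0.5380, -1.2415)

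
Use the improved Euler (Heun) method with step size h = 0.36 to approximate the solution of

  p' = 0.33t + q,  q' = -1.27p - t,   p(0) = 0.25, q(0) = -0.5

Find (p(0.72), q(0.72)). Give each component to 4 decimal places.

-0.1239, -0.8220

Heun on (p,q): k1 = f(t_n, state_n); k2 = f(t_n + h, state_n + h·k1); state_{n+1} = state_n + (h/2)·(k1 + k2).
0.000000: (0.250000, -0.500000)
  k1 = (-0.500000, -0.317500)
  predictor → (0.070000, -0.614300)
  k2 = (-0.495500, -0.448900)
  → (0.070810, -0.637952)
0.360000: (0.070810, -0.637952)
  k1 = (-0.519152, -0.449929)
  predictor → (-0.116085, -0.799926)
  k2 = (-0.562326, -0.572572)
  → (-0.123856, -0.822002)
(p(0.72), q(0.72)) ≈ (-0.1239, -0.8220)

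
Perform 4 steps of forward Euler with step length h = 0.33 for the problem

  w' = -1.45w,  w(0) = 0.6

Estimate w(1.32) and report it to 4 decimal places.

Euler: w_{n+1} = w_n + h·f(x_n, w_n).
x=0.000000, w=0.600000: f=-0.870000 → w ← 0.600000 + 0.33·(-0.870000) = 0.312900
x=0.330000, w=0.312900: f=-0.453705 → w ← 0.312900 + 0.33·(-0.453705) = 0.163177
x=0.660000, w=0.163177: f=-0.236607 → w ← 0.163177 + 0.33·(-0.236607) = 0.085097
x=0.990000, w=0.085097: f=-0.123391 → w ← 0.085097 + 0.33·(-0.123391) = 0.044378
w(1.32) ≈ 0.0444

0.0444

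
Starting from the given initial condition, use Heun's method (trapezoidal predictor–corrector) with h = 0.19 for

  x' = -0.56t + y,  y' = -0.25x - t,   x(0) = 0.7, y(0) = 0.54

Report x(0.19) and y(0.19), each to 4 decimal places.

0.7893, 0.4863

Heun on (x,y): k1 = f(t_n, state_n); k2 = f(t_n + h, state_n + h·k1); state_{n+1} = state_n + (h/2)·(k1 + k2).
0.000000: (0.700000, 0.540000)
  k1 = (0.540000, -0.175000)
  predictor → (0.802600, 0.506750)
  k2 = (0.400350, -0.390650)
  → (0.789333, 0.486263)
(x(0.19), y(0.19)) ≈ (0.7893, 0.4863)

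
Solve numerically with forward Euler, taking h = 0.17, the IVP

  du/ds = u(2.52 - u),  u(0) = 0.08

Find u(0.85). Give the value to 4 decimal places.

0.4275

Euler: u_{n+1} = u_n + h·f(s_n, u_n).
s=0.000000, u=0.080000: f=0.195200 → u ← 0.080000 + 0.17·0.195200 = 0.113184
s=0.170000, u=0.113184: f=0.272413 → u ← 0.113184 + 0.17·0.272413 = 0.159494
s=0.340000, u=0.159494: f=0.376487 → u ← 0.159494 + 0.17·0.376487 = 0.223497
s=0.510000, u=0.223497: f=0.513262 → u ← 0.223497 + 0.17·0.513262 = 0.310751
s=0.680000, u=0.310751: f=0.686527 → u ← 0.310751 + 0.17·0.686527 = 0.427461
u(0.85) ≈ 0.4275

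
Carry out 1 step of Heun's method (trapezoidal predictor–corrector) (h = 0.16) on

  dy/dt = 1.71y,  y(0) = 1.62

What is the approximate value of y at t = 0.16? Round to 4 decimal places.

2.1239

Heun: k1 = f(t_n, y_n); k2 = f(t_n + h, y_n + h·k1); y_{n+1} = y_n + (h/2)·(k1 + k2).
t=0.000000, y=1.620000:
  k1 = f(0.000000, 1.620000) = 2.770200
  k2 = f(0.160000, 2.063232) = 3.528127
  y ← 1.620000 + (0.16/2)·(2.770200 + 3.528127) = 2.123866
y(0.16) ≈ 2.1239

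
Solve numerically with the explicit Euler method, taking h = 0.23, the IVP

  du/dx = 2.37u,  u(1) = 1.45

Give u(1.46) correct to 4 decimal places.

3.4616

Euler: u_{n+1} = u_n + h·f(x_n, u_n).
x=1.000000, u=1.450000: f=3.436500 → u ← 1.450000 + 0.23·3.436500 = 2.240395
x=1.230000, u=2.240395: f=5.309736 → u ← 2.240395 + 0.23·5.309736 = 3.461634
u(1.46) ≈ 3.4616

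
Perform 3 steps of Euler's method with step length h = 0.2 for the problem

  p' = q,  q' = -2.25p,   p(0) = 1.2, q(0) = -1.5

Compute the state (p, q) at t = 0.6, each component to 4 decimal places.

0.0030, -2.6664

Euler on (p,q): p_{n+1} = p_n + h·p', q_{n+1} = q_n + h·q'.
0.000000: (1.200000, -1.500000); f=(-1.500000, -2.700000) → (0.900000, -2.040000)
0.200000: (0.900000, -2.040000); f=(-2.040000, -2.025000) → (0.492000, -2.445000)
0.400000: (0.492000, -2.445000); f=(-2.445000, -1.107000) → (0.003000, -2.666400)
(p(0.6), q(0.6)) ≈ (0.0030, -2.6664)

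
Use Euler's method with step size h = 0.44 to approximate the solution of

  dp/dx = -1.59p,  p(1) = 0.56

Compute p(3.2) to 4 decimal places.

0.0014

Euler: p_{n+1} = p_n + h·f(x_n, p_n).
x=1.000000, p=0.560000: f=-0.890400 → p ← 0.560000 + 0.44·(-0.890400) = 0.168224
x=1.440000, p=0.168224: f=-0.267476 → p ← 0.168224 + 0.44·(-0.267476) = 0.050534
x=1.880000, p=0.050534: f=-0.080350 → p ← 0.050534 + 0.44·(-0.080350) = 0.015181
x=2.320000, p=0.015181: f=-0.024137 → p ← 0.015181 + 0.44·(-0.024137) = 0.004560
x=2.760000, p=0.004560: f=-0.007251 → p ← 0.004560 + 0.44·(-0.007251) = 0.001370
p(3.2) ≈ 0.0014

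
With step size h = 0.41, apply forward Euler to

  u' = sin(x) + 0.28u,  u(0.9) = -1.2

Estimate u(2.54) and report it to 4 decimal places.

-0.1166

Euler: u_{n+1} = u_n + h·f(x_n, u_n).
x=0.900000, u=-1.200000: f=0.447327 → u ← -1.200000 + 0.41·0.447327 = -1.016596
x=1.310000, u=-1.016596: f=0.681538 → u ← -1.016596 + 0.41·0.681538 = -0.737165
x=1.720000, u=-0.737165: f=0.782483 → u ← -0.737165 + 0.41·0.782483 = -0.416347
x=2.130000, u=-0.416347: f=0.731101 → u ← -0.416347 + 0.41·0.731101 = -0.116596
u(2.54) ≈ -0.1166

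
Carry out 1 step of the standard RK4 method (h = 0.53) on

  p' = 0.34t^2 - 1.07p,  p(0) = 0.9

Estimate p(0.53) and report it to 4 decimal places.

RK4: k1 = f(t_n, p_n); k2 = f(t_n + h/2, p_n + (h/2)·k1); k3 = f(t_n + h/2, p_n + (h/2)·k2); k4 = f(t_n + h, p_n + h·k3); p_{n+1} = p_n + (h/6)·(k1 + 2k2 + 2k3 + k4).
t=0.000000, p=0.900000:
  k1 = f(0.000000, 0.900000) = -0.963000
  k2 = f(0.265000, 0.644805) = -0.666065
  k3 = f(0.265000, 0.723493) = -0.750261
  k4 = f(0.530000, 0.502362) = -0.442021
  p ← 0.900000 + (0.53/6)·(k1 + 2k2 + 2k3 + k4) = 0.525672
p(0.53) ≈ 0.5257

0.5257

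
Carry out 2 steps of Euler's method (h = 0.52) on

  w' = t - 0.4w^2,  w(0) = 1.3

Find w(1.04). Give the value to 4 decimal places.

Euler: w_{n+1} = w_n + h·f(t_n, w_n).
t=0.000000, w=1.300000: f=-0.676000 → w ← 1.300000 + 0.52·(-0.676000) = 0.948480
t=0.520000, w=0.948480: f=0.160154 → w ← 0.948480 + 0.52·0.160154 = 1.031760
w(1.04) ≈ 1.0318

1.0318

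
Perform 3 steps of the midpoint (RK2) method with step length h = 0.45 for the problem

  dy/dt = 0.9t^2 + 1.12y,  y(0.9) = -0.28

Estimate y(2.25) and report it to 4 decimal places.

4.3020

Midpoint: k1 = f(t_n, y_n); k2 = f(t_n + h/2, y_n + (h/2)·k1); y_{n+1} = y_n + h·k2.
t=0.900000, y=-0.280000:
  k1 = f(0.900000, -0.280000) = 0.415400
  k2 = f(1.125000, -0.186535) = 0.930143
  y ← -0.280000 + 0.45·0.930143 = 0.138564
t=1.350000, y=0.138564:
  k1 = f(1.350000, 0.138564) = 1.795442
  k2 = f(1.575000, 0.542539) = 2.840206
  y ← 0.138564 + 0.45·2.840206 = 1.416657
t=1.800000, y=1.416657:
  k1 = f(1.800000, 1.416657) = 4.502656
  k2 = f(2.025000, 2.429755) = 6.411888
  y ← 1.416657 + 0.45·6.411888 = 4.302007
y(2.25) ≈ 4.3020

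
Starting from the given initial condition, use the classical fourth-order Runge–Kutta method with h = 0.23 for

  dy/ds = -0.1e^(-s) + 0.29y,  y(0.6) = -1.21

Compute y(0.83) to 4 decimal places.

-1.3051

RK4: k1 = f(s_n, y_n); k2 = f(s_n + h/2, y_n + (h/2)·k1); k3 = f(s_n + h/2, y_n + (h/2)·k2); k4 = f(s_n + h, y_n + h·k3); y_{n+1} = y_n + (h/6)·(k1 + 2k2 + 2k3 + k4).
s=0.600000, y=-1.210000:
  k1 = f(0.600000, -1.210000) = -0.405781
  k2 = f(0.715000, -1.256665) = -0.413352
  k3 = f(0.715000, -1.257535) = -0.413605
  k4 = f(0.830000, -1.305129) = -0.422092
  y ← -1.210000 + (0.23/6)·(k1 + 2k2 + 2k3 + k4) = -1.305135
y(0.83) ≈ -1.3051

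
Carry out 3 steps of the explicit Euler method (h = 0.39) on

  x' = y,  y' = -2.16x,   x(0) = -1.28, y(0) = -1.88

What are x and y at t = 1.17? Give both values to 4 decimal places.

-1.9771, 2.8535

Euler on (x,y): x_{n+1} = x_n + h·x', y_{n+1} = y_n + h·y'.
0.000000: (-1.280000, -1.880000); f=(-1.880000, 2.764800) → (-2.013200, -0.801728)
0.390000: (-2.013200, -0.801728); f=(-0.801728, 4.348512) → (-2.325874, 0.894192)
0.780000: (-2.325874, 0.894192); f=(0.894192, 5.023888) → (-1.977139, 2.853508)
(x(1.17), y(1.17)) ≈ (-1.9771, 2.8535)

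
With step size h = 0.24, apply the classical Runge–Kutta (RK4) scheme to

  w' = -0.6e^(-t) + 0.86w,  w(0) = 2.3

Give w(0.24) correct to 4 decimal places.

2.6845

RK4: k1 = f(t_n, w_n); k2 = f(t_n + h/2, w_n + (h/2)·k1); k3 = f(t_n + h/2, w_n + (h/2)·k2); k4 = f(t_n + h, w_n + h·k3); w_{n+1} = w_n + (h/6)·(k1 + 2k2 + 2k3 + k4).
t=0.000000, w=2.300000:
  k1 = f(0.000000, 2.300000) = 1.378000
  k2 = f(0.120000, 2.465360) = 1.588057
  k3 = f(0.120000, 2.490567) = 1.609735
  k4 = f(0.240000, 2.686336) = 1.838273
  w ← 2.300000 + (0.24/6)·(k1 + 2k2 + 2k3 + k4) = 2.684474
w(0.24) ≈ 2.6845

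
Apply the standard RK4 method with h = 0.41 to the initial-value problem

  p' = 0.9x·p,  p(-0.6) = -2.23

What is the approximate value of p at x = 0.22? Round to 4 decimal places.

-1.9382

RK4: k1 = f(x_n, p_n); k2 = f(x_n + h/2, p_n + (h/2)·k1); k3 = f(x_n + h/2, p_n + (h/2)·k2); k4 = f(x_n + h, p_n + h·k3); p_{n+1} = p_n + (h/6)·(k1 + 2k2 + 2k3 + k4).
x=-0.600000, p=-2.230000:
  k1 = f(-0.600000, -2.230000) = 1.204200
  k2 = f(-0.395000, -1.983139) = 0.705006
  k3 = f(-0.395000, -2.085474) = 0.741386
  k4 = f(-0.190000, -1.926032) = 0.329351
  p ← -2.230000 + (0.41/6)·(k1 + 2k2 + 2k3 + k4) = -1.927534
x=-0.190000, p=-1.927534:
  k1 = f(-0.190000, -1.927534) = 0.329608
  k2 = f(0.015000, -1.859964) = -0.025110
  k3 = f(0.015000, -1.932681) = -0.026091
  k4 = f(0.220000, -1.938231) = -0.383770
  p ← -1.927534 + (0.41/6)·(k1 + 2k2 + 2k3 + k4) = -1.938232
p(0.22) ≈ -1.9382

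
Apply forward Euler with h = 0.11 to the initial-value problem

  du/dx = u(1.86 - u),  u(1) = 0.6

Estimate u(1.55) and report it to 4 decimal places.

1.0537

Euler: u_{n+1} = u_n + h·f(x_n, u_n).
x=1.000000, u=0.600000: f=0.756000 → u ← 0.600000 + 0.11·0.756000 = 0.683160
x=1.110000, u=0.683160: f=0.803970 → u ← 0.683160 + 0.11·0.803970 = 0.771597
x=1.220000, u=0.771597: f=0.839808 → u ← 0.771597 + 0.11·0.839808 = 0.863976
x=1.330000, u=0.863976: f=0.860541 → u ← 0.863976 + 0.11·0.860541 = 0.958635
x=1.440000, u=0.958635: f=0.864080 → u ← 0.958635 + 0.11·0.864080 = 1.053684
u(1.55) ≈ 1.0537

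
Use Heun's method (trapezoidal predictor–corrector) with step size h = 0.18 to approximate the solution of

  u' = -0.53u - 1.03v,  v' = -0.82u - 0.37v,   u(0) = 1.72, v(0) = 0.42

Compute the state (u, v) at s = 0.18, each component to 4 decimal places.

1.5157, 0.1654

Heun on (u,v): k1 = f(s_n, state_n); k2 = f(s_n + h, state_n + h·k1); state_{n+1} = state_n + (h/2)·(k1 + k2).
0.000000: (1.720000, 0.420000)
  k1 = (-1.344200, -1.565800)
  predictor → (1.478044, 0.138156)
  k2 = (-0.925664, -1.263114)
  → (1.515712, 0.165398)
(u(0.18), v(0.18)) ≈ (1.5157, 0.1654)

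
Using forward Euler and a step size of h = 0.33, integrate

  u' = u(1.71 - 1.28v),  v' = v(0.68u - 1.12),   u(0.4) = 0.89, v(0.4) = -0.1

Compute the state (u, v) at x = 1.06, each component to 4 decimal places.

2.2868, -0.0790

Euler on (u,v): u_{n+1} = u_n + h·u', v_{n+1} = v_n + h·v'.
0.400000: (0.890000, -0.100000); f=(1.635820, 0.051480) → (1.429821, -0.083012)
0.730000: (1.429821, -0.083012); f=(2.596919, 0.012263) → (2.286804, -0.078965)
(u(1.06), v(1.06)) ≈ (2.2868, -0.0790)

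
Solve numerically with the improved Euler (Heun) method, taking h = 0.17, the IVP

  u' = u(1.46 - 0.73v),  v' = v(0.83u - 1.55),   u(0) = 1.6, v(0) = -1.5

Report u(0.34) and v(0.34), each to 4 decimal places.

Heun on (u,v): k1 = f(t_n, state_n); k2 = f(t_n + h, state_n + h·k1); state_{n+1} = state_n + (h/2)·(k1 + k2).
0.000000: (1.600000, -1.500000)
  k1 = (4.088000, 0.333000)
  predictor → (2.294960, -1.443390)
  k2 = (5.768783, -0.512139)
  → (2.437827, -1.515227)
0.170000: (2.437827, -1.515227)
  k1 = (6.255745, -0.717302)
  predictor → (3.501303, -1.637168)
  k2 = (9.296425, -2.220134)
  → (3.759761, -1.764909)
(u(0.34), v(0.34)) ≈ (3.7598, -1.7649)

3.7598, -1.7649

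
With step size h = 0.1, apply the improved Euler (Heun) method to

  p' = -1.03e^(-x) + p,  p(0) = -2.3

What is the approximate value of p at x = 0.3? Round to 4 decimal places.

-3.4171

Heun: k1 = f(x_n, p_n); k2 = f(x_n + h, p_n + h·k1); p_{n+1} = p_n + (h/2)·(k1 + k2).
x=0.000000, p=-2.300000:
  k1 = f(0.000000, -2.300000) = -3.330000
  k2 = f(0.100000, -2.633000) = -3.564983
  p ← -2.300000 + (0.1/2)·(-3.330000 + (-3.564983)) = -2.644749
x=0.100000, p=-2.644749:
  k1 = f(0.100000, -2.644749) = -3.576732
  k2 = f(0.200000, -3.002422) = -3.845715
  p ← -2.644749 + (0.1/2)·(-3.576732 + (-3.845715)) = -3.015871
x=0.200000, p=-3.015871:
  k1 = f(0.200000, -3.015871) = -3.859164
  k2 = f(0.300000, -3.401788) = -4.164831
  p ← -3.015871 + (0.1/2)·(-3.859164 + (-4.164831)) = -3.417071
p(0.3) ≈ -3.4171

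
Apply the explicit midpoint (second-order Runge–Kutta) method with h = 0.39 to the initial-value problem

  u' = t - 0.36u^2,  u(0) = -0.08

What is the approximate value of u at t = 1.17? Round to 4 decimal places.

0.5835

Midpoint: k1 = f(t_n, u_n); k2 = f(t_n + h/2, u_n + (h/2)·k1); u_{n+1} = u_n + h·k2.
t=0.000000, u=-0.080000:
  k1 = f(0.000000, -0.080000) = -0.002304
  k2 = f(0.195000, -0.080449) = 0.192670
  u ← -0.080000 + 0.39·0.192670 = -0.004859
t=0.390000, u=-0.004859:
  k1 = f(0.390000, -0.004859) = 0.389992
  k2 = f(0.585000, 0.071190) = 0.583176
  u ← -0.004859 + 0.39·0.583176 = 0.222580
t=0.780000, u=0.222580:
  k1 = f(0.780000, 0.222580) = 0.762165
  k2 = f(0.975000, 0.371202) = 0.925395
  u ← 0.222580 + 0.39·0.925395 = 0.583484
u(1.17) ≈ 0.5835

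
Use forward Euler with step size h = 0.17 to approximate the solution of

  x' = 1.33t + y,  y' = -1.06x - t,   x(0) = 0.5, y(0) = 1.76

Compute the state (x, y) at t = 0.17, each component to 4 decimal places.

Euler on (x,y): x_{n+1} = x_n + h·x', y_{n+1} = y_n + h·y'.
0.000000: (0.500000, 1.760000); f=(1.760000, -0.530000) → (0.799200, 1.669900)
(x(0.17), y(0.17)) ≈ (0.7992, 1.6699)

0.7992, 1.6699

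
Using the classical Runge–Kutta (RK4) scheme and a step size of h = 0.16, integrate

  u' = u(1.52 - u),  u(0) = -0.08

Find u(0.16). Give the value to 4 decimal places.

-0.1035

RK4: k1 = f(x_n, u_n); k2 = f(x_n + h/2, u_n + (h/2)·k1); k3 = f(x_n + h/2, u_n + (h/2)·k2); k4 = f(x_n + h, u_n + h·k3); u_{n+1} = u_n + (h/6)·(k1 + 2k2 + 2k3 + k4).
x=0.000000, u=-0.080000:
  k1 = f(0.000000, -0.080000) = -0.128000
  k2 = f(0.080000, -0.090240) = -0.145308
  k3 = f(0.080000, -0.091625) = -0.147665
  k4 = f(0.160000, -0.103626) = -0.168250
  u ← -0.080000 + (0.16/6)·(k1 + 2k2 + 2k3 + k4) = -0.103525
u(0.16) ≈ -0.1035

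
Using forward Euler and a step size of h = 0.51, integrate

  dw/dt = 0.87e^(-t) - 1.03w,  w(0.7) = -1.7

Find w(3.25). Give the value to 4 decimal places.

0.0536

Euler: w_{n+1} = w_n + h·f(t_n, w_n).
t=0.700000, w=-1.700000: f=2.183029 → w ← -1.700000 + 0.51·2.183029 = -0.586655
t=1.210000, w=-0.586655: f=0.863686 → w ← -0.586655 + 0.51·0.863686 = -0.146175
t=1.720000, w=-0.146175: f=0.306348 → w ← -0.146175 + 0.51·0.306348 = 0.010062
t=2.230000, w=0.010062: f=0.083186 → w ← 0.010062 + 0.51·0.083186 = 0.052487
t=2.740000, w=0.052487: f=0.002115 → w ← 0.052487 + 0.51·0.002115 = 0.053565
w(3.25) ≈ 0.0536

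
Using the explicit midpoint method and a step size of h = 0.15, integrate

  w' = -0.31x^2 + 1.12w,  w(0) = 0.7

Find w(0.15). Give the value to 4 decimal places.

Midpoint: k1 = f(x_n, w_n); k2 = f(x_n + h/2, w_n + (h/2)·k1); w_{n+1} = w_n + h·k2.
x=0.000000, w=0.700000:
  k1 = f(0.000000, 0.700000) = 0.784000
  k2 = f(0.075000, 0.758800) = 0.848112
  w ← 0.700000 + 0.15·0.848112 = 0.827217
w(0.15) ≈ 0.8272

0.8272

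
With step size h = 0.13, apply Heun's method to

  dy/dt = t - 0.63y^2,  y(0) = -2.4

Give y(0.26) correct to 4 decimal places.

Heun: k1 = f(t_n, y_n); k2 = f(t_n + h, y_n + h·k1); y_{n+1} = y_n + (h/2)·(k1 + k2).
t=0.000000, y=-2.400000:
  k1 = f(0.000000, -2.400000) = -3.628800
  k2 = f(0.130000, -2.871744) = -5.065556
  y ← -2.400000 + (0.13/2)·(-3.628800 + (-5.065556)) = -2.965133
t=0.130000, y=-2.965133:
  k1 = f(0.130000, -2.965133) = -5.408969
  k2 = f(0.260000, -3.668299) = -8.217543
  y ← -2.965133 + (0.13/2)·(-5.408969 + (-8.217543)) = -3.850856
y(0.26) ≈ -3.8509

-3.8509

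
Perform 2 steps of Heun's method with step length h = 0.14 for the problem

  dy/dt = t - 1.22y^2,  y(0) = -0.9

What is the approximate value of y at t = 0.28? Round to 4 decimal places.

-1.2437

Heun: k1 = f(t_n, y_n); k2 = f(t_n + h, y_n + h·k1); y_{n+1} = y_n + (h/2)·(k1 + k2).
t=0.000000, y=-0.900000:
  k1 = f(0.000000, -0.900000) = -0.988200
  k2 = f(0.140000, -1.038348) = -1.175363
  y ← -0.900000 + (0.14/2)·(-0.988200 + (-1.175363)) = -1.051449
t=0.140000, y=-1.051449:
  k1 = f(0.140000, -1.051449) = -1.208766
  k2 = f(0.280000, -1.220677) = -1.537863
  y ← -1.051449 + (0.14/2)·(-1.208766 + (-1.537863)) = -1.243713
y(0.28) ≈ -1.2437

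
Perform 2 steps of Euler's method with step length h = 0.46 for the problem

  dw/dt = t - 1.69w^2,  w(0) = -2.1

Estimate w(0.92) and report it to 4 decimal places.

Euler: w_{n+1} = w_n + h·f(t_n, w_n).
t=0.000000, w=-2.100000: f=-7.452900 → w ← -2.100000 + 0.46·(-7.452900) = -5.528334
t=0.460000, w=-5.528334: f=-51.190586 → w ← -5.528334 + 0.46·(-51.190586) = -29.076003
w(0.92) ≈ -29.0760

-29.0760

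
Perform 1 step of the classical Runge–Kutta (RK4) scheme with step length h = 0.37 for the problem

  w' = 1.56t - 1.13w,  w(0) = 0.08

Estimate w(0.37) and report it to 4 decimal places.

RK4: k1 = f(t_n, w_n); k2 = f(t_n + h/2, w_n + (h/2)·k1); k3 = f(t_n + h/2, w_n + (h/2)·k2); k4 = f(t_n + h, w_n + h·k3); w_{n+1} = w_n + (h/6)·(k1 + 2k2 + 2k3 + k4).
t=0.000000, w=0.080000:
  k1 = f(0.000000, 0.080000) = -0.090400
  k2 = f(0.185000, 0.063276) = 0.217098
  k3 = f(0.185000, 0.120163) = 0.152816
  k4 = f(0.370000, 0.136542) = 0.422908
  w ← 0.080000 + (0.37/6)·(k1 + 2k2 + 2k3 + k4) = 0.146127
w(0.37) ≈ 0.1461

0.1461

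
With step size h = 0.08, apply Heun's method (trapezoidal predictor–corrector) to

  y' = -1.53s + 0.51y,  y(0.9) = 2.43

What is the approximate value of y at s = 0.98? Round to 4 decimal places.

2.4139

Heun: k1 = f(s_n, y_n); k2 = f(s_n + h, y_n + h·k1); y_{n+1} = y_n + (h/2)·(k1 + k2).
s=0.900000, y=2.430000:
  k1 = f(0.900000, 2.430000) = -0.137700
  k2 = f(0.980000, 2.418984) = -0.265718
  y ← 2.430000 + (0.08/2)·(-0.137700 + (-0.265718)) = 2.413863
y(0.98) ≈ 2.4139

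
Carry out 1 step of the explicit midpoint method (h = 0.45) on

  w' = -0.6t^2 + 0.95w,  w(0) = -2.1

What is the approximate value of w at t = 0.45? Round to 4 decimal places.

-3.2033

Midpoint: k1 = f(t_n, w_n); k2 = f(t_n + h/2, w_n + (h/2)·k1); w_{n+1} = w_n + h·k2.
t=0.000000, w=-2.100000:
  k1 = f(0.000000, -2.100000) = -1.995000
  k2 = f(0.225000, -2.548875) = -2.451806
  w ← -2.100000 + 0.45·(-2.451806) = -3.203313
w(0.45) ≈ -3.2033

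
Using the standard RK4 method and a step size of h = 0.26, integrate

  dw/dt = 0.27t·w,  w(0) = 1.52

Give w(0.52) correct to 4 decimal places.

RK4: k1 = f(t_n, w_n); k2 = f(t_n + h/2, w_n + (h/2)·k1); k3 = f(t_n + h/2, w_n + (h/2)·k2); k4 = f(t_n + h, w_n + h·k3); w_{n+1} = w_n + (h/6)·(k1 + 2k2 + 2k3 + k4).
t=0.000000, w=1.520000:
  k1 = f(0.000000, 1.520000) = 0.000000
  k2 = f(0.130000, 1.520000) = 0.053352
  k3 = f(0.130000, 1.526936) = 0.053595
  k4 = f(0.260000, 1.533935) = 0.107682
  w ← 1.520000 + (0.26/6)·(k1 + 2k2 + 2k3 + k4) = 1.533935
t=0.260000, w=1.533935:
  k1 = f(0.260000, 1.533935) = 0.107682
  k2 = f(0.390000, 1.547934) = 0.162997
  k3 = f(0.390000, 1.555125) = 0.163755
  k4 = f(0.520000, 1.576511) = 0.221342
  w ← 1.533935 + (0.26/6)·(k1 + 2k2 + 2k3 + k4) = 1.576511
w(0.52) ≈ 1.5765

1.5765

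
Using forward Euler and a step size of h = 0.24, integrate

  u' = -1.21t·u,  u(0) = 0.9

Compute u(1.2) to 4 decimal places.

0.4110

Euler: u_{n+1} = u_n + h·f(t_n, u_n).
t=0.000000, u=0.900000: f=0.000000 → u ← 0.900000 + 0.24·0.000000 = 0.900000
t=0.240000, u=0.900000: f=-0.261360 → u ← 0.900000 + 0.24·(-0.261360) = 0.837274
t=0.480000, u=0.837274: f=-0.486289 → u ← 0.837274 + 0.24·(-0.486289) = 0.720564
t=0.720000, u=0.720564: f=-0.627756 → u ← 0.720564 + 0.24·(-0.627756) = 0.569903
t=0.960000, u=0.569903: f=-0.661999 → u ← 0.569903 + 0.24·(-0.661999) = 0.411023
u(1.2) ≈ 0.4110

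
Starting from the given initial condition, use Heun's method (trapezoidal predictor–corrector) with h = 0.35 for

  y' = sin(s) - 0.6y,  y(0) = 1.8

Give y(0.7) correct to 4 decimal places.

Heun: k1 = f(s_n, y_n); k2 = f(s_n + h, y_n + h·k1); y_{n+1} = y_n + (h/2)·(k1 + k2).
s=0.000000, y=1.800000:
  k1 = f(0.000000, 1.800000) = -1.080000
  k2 = f(0.350000, 1.422000) = -0.510302
  y ← 1.800000 + (0.35/2)·(-1.080000 + (-0.510302)) = 1.521697
s=0.350000, y=1.521697:
  k1 = f(0.350000, 1.521697) = -0.570120
  k2 = f(0.700000, 1.322155) = -0.149075
  y ← 1.521697 + (0.35/2)·(-0.570120 + (-0.149075)) = 1.395838
y(0.7) ≈ 1.3958

1.3958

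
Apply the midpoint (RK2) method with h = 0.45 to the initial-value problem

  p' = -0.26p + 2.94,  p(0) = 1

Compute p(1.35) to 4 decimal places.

Midpoint: k1 = f(t_n, p_n); k2 = f(t_n + h/2, p_n + (h/2)·k1); p_{n+1} = p_n + h·k2.
t=0.000000, p=1.000000:
  k1 = f(0.000000, 1.000000) = 2.680000
  k2 = f(0.225000, 1.603000) = 2.523220
  p ← 1.000000 + 0.45·2.523220 = 2.135449
t=0.450000, p=2.135449:
  k1 = f(0.450000, 2.135449) = 2.384783
  k2 = f(0.675000, 2.672025) = 2.245273
  p ← 2.135449 + 0.45·2.245273 = 3.145822
t=0.900000, p=3.145822:
  k1 = f(0.900000, 3.145822) = 2.122086
  k2 = f(1.125000, 3.623291) = 1.997944
  p ← 3.145822 + 0.45·1.997944 = 4.044897
p(1.35) ≈ 4.0449

4.0449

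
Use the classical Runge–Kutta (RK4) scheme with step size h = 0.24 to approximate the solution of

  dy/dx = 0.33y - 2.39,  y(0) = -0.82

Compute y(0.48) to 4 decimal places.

RK4: k1 = f(x_n, y_n); k2 = f(x_n + h/2, y_n + (h/2)·k1); k3 = f(x_n + h/2, y_n + (h/2)·k2); k4 = f(x_n + h, y_n + h·k3); y_{n+1} = y_n + (h/6)·(k1 + 2k2 + 2k3 + k4).
x=0.000000, y=-0.820000:
  k1 = f(0.000000, -0.820000) = -2.660600
  k2 = f(0.120000, -1.139272) = -2.765960
  k3 = f(0.120000, -1.151915) = -2.770132
  k4 = f(0.240000, -1.484832) = -2.879994
  y ← -0.820000 + (0.24/6)·(k1 + 2k2 + 2k3 + k4) = -1.484511
x=0.240000, y=-1.484511:
  k1 = f(0.240000, -1.484511) = -2.879889
  k2 = f(0.360000, -1.830098) = -2.993932
  k3 = f(0.360000, -1.843783) = -2.998448
  k4 = f(0.480000, -2.204139) = -3.117366
  y ← -1.484511 + (0.24/6)·(k1 + 2k2 + 2k3 + k4) = -2.203792
y(0.48) ≈ -2.2038

-2.2038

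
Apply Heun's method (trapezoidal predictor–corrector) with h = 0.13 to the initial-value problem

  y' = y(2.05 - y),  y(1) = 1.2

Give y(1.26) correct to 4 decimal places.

1.4471

Heun: k1 = f(s_n, y_n); k2 = f(s_n + h, y_n + h·k1); y_{n+1} = y_n + (h/2)·(k1 + k2).
s=1.000000, y=1.200000:
  k1 = f(1.000000, 1.200000) = 1.020000
  k2 = f(1.130000, 1.332600) = 0.956007
  y ← 1.200000 + (0.13/2)·(1.020000 + 0.956007) = 1.328440
s=1.130000, y=1.328440:
  k1 = f(1.130000, 1.328440) = 0.958549
  k2 = f(1.260000, 1.453052) = 0.867397
  y ← 1.328440 + (0.13/2)·(0.958549 + 0.867397) = 1.447127
y(1.26) ≈ 1.4471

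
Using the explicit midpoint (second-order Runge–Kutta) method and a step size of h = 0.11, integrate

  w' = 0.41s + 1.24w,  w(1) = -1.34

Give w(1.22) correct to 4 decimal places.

-1.6449

Midpoint: k1 = f(s_n, w_n); k2 = f(s_n + h/2, w_n + (h/2)·k1); w_{n+1} = w_n + h·k2.
s=1.000000, w=-1.340000:
  k1 = f(1.000000, -1.340000) = -1.251600
  k2 = f(1.055000, -1.408838) = -1.314409
  w ← -1.340000 + 0.11·(-1.314409) = -1.484585
s=1.110000, w=-1.484585:
  k1 = f(1.110000, -1.484585) = -1.385785
  k2 = f(1.165000, -1.560803) = -1.457746
  w ← -1.484585 + 0.11·(-1.457746) = -1.644937
w(1.22) ≈ -1.6449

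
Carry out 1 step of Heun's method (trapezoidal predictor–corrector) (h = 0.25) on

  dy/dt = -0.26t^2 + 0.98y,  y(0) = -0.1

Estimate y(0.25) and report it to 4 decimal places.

-0.1295

Heun: k1 = f(t_n, y_n); k2 = f(t_n + h, y_n + h·k1); y_{n+1} = y_n + (h/2)·(k1 + k2).
t=0.000000, y=-0.100000:
  k1 = f(0.000000, -0.100000) = -0.098000
  k2 = f(0.250000, -0.124500) = -0.138260
  y ← -0.100000 + (0.25/2)·(-0.098000 + (-0.138260)) = -0.129532
y(0.25) ≈ -0.1295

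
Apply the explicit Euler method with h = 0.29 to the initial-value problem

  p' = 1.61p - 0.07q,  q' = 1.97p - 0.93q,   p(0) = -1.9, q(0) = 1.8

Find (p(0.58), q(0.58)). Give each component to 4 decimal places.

-4.1467, -1.4459

Euler on (p,q): p_{n+1} = p_n + h·p', q_{n+1} = q_n + h·q'.
0.000000: (-1.900000, 1.800000); f=(-3.185000, -5.417000) → (-2.823650, 0.229070)
0.290000: (-2.823650, 0.229070); f=(-4.562111, -5.775626) → (-4.146662, -1.445861)
(p(0.58), q(0.58)) ≈ (-4.1467, -1.4459)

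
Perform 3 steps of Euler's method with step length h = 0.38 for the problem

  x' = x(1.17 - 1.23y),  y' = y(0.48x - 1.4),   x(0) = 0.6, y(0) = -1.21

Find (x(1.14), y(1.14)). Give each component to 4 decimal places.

3.5659, -0.4123

Euler on (x,y): x_{n+1} = x_n + h·x', y_{n+1} = y_n + h·y'.
0.000000: (0.600000, -1.210000); f=(1.594980, 1.345520) → (1.206092, -0.698702)
0.380000: (1.206092, -0.698702); f=(2.447649, 0.573688) → (2.136199, -0.480701)
0.760000: (2.136199, -0.480701); f=(3.762407, 0.180082) → (3.565913, -0.412270)
(x(1.14), y(1.14)) ≈ (3.5659, -0.4123)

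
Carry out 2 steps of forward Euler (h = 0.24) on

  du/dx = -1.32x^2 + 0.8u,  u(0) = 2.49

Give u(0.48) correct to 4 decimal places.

Euler: u_{n+1} = u_n + h·f(x_n, u_n).
x=0.000000, u=2.490000: f=1.992000 → u ← 2.490000 + 0.24·1.992000 = 2.968080
x=0.240000, u=2.968080: f=2.298432 → u ← 2.968080 + 0.24·2.298432 = 3.519704
u(0.48) ≈ 3.5197

3.5197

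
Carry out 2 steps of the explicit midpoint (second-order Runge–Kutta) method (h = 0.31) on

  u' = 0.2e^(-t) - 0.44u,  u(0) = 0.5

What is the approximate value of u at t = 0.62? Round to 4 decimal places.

Midpoint: k1 = f(t_n, u_n); k2 = f(t_n + h/2, u_n + (h/2)·k1); u_{n+1} = u_n + h·k2.
t=0.000000, u=0.500000:
  k1 = f(0.000000, 0.500000) = -0.020000
  k2 = f(0.155000, 0.496900) = -0.047353
  u ← 0.500000 + 0.31·(-0.047353) = 0.485321
t=0.310000, u=0.485321:
  k1 = f(0.310000, 0.485321) = -0.066852
  k2 = f(0.465000, 0.474959) = -0.083355
  u ← 0.485321 + 0.31·(-0.083355) = 0.459481
u(0.62) ≈ 0.4595

0.4595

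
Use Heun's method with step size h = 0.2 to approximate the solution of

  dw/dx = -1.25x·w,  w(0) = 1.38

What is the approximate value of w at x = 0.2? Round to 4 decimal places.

Heun: k1 = f(x_n, w_n); k2 = f(x_n + h, w_n + h·k1); w_{n+1} = w_n + (h/2)·(k1 + k2).
x=0.000000, w=1.380000:
  k1 = f(0.000000, 1.380000) = 0.000000
  k2 = f(0.200000, 1.380000) = -0.345000
  w ← 1.380000 + (0.2/2)·(0.000000 + (-0.345000)) = 1.345500
w(0.2) ≈ 1.3455

1.3455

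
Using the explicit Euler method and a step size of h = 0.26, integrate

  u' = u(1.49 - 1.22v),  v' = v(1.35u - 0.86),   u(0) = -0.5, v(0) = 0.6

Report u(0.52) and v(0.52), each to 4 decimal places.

-0.7620, 0.2042

Euler on (u,v): u_{n+1} = u_n + h·u', v_{n+1} = v_n + h·v'.
0.000000: (-0.500000, 0.600000); f=(-0.379000, -0.921000) → (-0.598540, 0.360540)
0.260000: (-0.598540, 0.360540); f=(-0.628552, -0.601391) → (-0.761963, 0.204178)
(u(0.52), v(0.52)) ≈ (-0.7620, 0.2042)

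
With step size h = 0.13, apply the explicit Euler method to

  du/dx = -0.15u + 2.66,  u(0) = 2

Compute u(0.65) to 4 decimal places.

Euler: u_{n+1} = u_n + h·f(x_n, u_n).
x=0.000000, u=2.000000: f=2.360000 → u ← 2.000000 + 0.13·2.360000 = 2.306800
x=0.130000, u=2.306800: f=2.313980 → u ← 2.306800 + 0.13·2.313980 = 2.607617
x=0.260000, u=2.607617: f=2.268857 → u ← 2.607617 + 0.13·2.268857 = 2.902569
x=0.390000, u=2.902569: f=2.224615 → u ← 2.902569 + 0.13·2.224615 = 3.191769
x=0.520000, u=3.191769: f=2.181235 → u ← 3.191769 + 0.13·2.181235 = 3.475329
u(0.65) ≈ 3.4753

3.4753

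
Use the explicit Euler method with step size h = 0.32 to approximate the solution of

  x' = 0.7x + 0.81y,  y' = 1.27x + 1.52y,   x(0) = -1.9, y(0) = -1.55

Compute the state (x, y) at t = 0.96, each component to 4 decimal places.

-6.5344, -10.1245

Euler on (x,y): x_{n+1} = x_n + h·x', y_{n+1} = y_n + h·y'.
0.000000: (-1.900000, -1.550000); f=(-2.585500, -4.769000) → (-2.727360, -3.076080)
0.320000: (-2.727360, -3.076080); f=(-4.400777, -8.139389) → (-4.135609, -5.680684)
0.640000: (-4.135609, -5.680684); f=(-7.496280, -13.886863) → (-6.534418, -10.124481)
(x(0.96), y(0.96)) ≈ (-6.5344, -10.1245)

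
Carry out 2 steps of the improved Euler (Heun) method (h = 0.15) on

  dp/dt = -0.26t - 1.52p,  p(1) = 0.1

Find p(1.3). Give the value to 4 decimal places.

-0.0089

Heun: k1 = f(t_n, p_n); k2 = f(t_n + h, p_n + h·k1); p_{n+1} = p_n + (h/2)·(k1 + k2).
t=1.000000, p=0.100000:
  k1 = f(1.000000, 0.100000) = -0.412000
  k2 = f(1.150000, 0.038200) = -0.357064
  p ← 0.100000 + (0.15/2)·(-0.412000 + (-0.357064)) = 0.042320
t=1.150000, p=0.042320:
  k1 = f(1.150000, 0.042320) = -0.363327
  k2 = f(1.300000, -0.012179) = -0.319488
  p ← 0.042320 + (0.15/2)·(-0.363327 + (-0.319488)) = -0.008891
p(1.3) ≈ -0.0089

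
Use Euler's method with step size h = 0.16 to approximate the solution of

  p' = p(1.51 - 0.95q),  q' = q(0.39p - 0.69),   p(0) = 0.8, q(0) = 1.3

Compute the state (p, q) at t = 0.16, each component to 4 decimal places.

0.8352, 1.2214

Euler on (p,q): p_{n+1} = p_n + h·p', q_{n+1} = q_n + h·q'.
0.000000: (0.800000, 1.300000); f=(0.220000, -0.491400) → (0.835200, 1.221376)
(p(0.16), q(0.16)) ≈ (0.8352, 1.2214)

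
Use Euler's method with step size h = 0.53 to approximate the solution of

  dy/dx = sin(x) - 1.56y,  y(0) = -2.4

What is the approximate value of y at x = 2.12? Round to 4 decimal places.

Euler: y_{n+1} = y_n + h·f(x_n, y_n).
x=0.000000, y=-2.400000: f=3.744000 → y ← -2.400000 + 0.53·3.744000 = -0.415680
x=0.530000, y=-0.415680: f=1.153994 → y ← -0.415680 + 0.53·1.153994 = 0.195937
x=1.060000, y=0.195937: f=0.566694 → y ← 0.195937 + 0.53·0.566694 = 0.496285
x=1.590000, y=0.496285: f=0.225612 → y ← 0.496285 + 0.53·0.225612 = 0.615859
y(2.12) ≈ 0.6159

0.6159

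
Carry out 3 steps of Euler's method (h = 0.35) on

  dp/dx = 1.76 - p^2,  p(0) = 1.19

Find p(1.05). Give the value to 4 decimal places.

Euler: p_{n+1} = p_n + h·f(x_n, p_n).
x=0.000000, p=1.190000: f=0.343900 → p ← 1.190000 + 0.35·0.343900 = 1.310365
x=0.350000, p=1.310365: f=0.042944 → p ← 1.310365 + 0.35·0.042944 = 1.325395
x=0.700000, p=1.325395: f=0.003327 → p ← 1.325395 + 0.35·0.003327 = 1.326560
p(1.05) ≈ 1.3266

1.3266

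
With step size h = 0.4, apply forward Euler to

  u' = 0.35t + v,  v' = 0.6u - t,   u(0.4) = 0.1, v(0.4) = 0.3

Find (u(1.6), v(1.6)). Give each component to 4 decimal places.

Euler on (u,v): u_{n+1} = u_n + h·u', v_{n+1} = v_n + h·v'.
0.400000: (0.100000, 0.300000); f=(0.440000, -0.340000) → (0.276000, 0.164000)
0.800000: (0.276000, 0.164000); f=(0.444000, -0.634400) → (0.453600, -0.089760)
1.200000: (0.453600, -0.089760); f=(0.330240, -0.927840) → (0.585696, -0.460896)
(u(1.6), v(1.6)) ≈ (0.5857, -0.4609)

0.5857, -0.4609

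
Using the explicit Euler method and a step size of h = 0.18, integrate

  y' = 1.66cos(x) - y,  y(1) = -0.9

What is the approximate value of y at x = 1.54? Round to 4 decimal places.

-0.2318

Euler: y_{n+1} = y_n + h·f(x_n, y_n).
x=1.000000, y=-0.900000: f=1.796902 → y ← -0.900000 + 0.18·1.796902 = -0.576558
x=1.180000, y=-0.576558: f=1.208893 → y ← -0.576558 + 0.18·1.208893 = -0.358957
x=1.360000, y=-0.358957: f=0.706293 → y ← -0.358957 + 0.18·0.706293 = -0.231824
y(1.54) ≈ -0.2318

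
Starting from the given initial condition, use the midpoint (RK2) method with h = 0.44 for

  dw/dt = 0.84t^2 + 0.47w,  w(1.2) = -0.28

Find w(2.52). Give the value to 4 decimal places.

Midpoint: k1 = f(t_n, w_n); k2 = f(t_n + h/2, w_n + (h/2)·k1); w_{n+1} = w_n + h·k2.
t=1.200000, w=-0.280000:
  k1 = f(1.200000, -0.280000) = 1.078000
  k2 = f(1.420000, -0.042840) = 1.673641
  w ← -0.280000 + 0.44·1.673641 = 0.456402
t=1.640000, w=0.456402:
  k1 = f(1.640000, 0.456402) = 2.473773
  k2 = f(1.860000, 1.000632) = 3.376361
  w ← 0.456402 + 0.44·3.376361 = 1.942001
t=2.080000, w=1.942001:
  k1 = f(2.080000, 1.942001) = 4.546916
  k2 = f(2.300000, 2.942323) = 5.826492
  w ← 1.942001 + 0.44·5.826492 = 4.505657
w(2.52) ≈ 4.5057

4.5057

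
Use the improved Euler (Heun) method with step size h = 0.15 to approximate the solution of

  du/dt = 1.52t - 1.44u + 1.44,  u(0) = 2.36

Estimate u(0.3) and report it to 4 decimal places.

1.9478

Heun: k1 = f(t_n, u_n); k2 = f(t_n + h, u_n + h·k1); u_{n+1} = u_n + (h/2)·(k1 + k2).
t=0.000000, u=2.360000:
  k1 = f(0.000000, 2.360000) = -1.958400
  k2 = f(0.150000, 2.066240) = -1.307386
  u ← 2.360000 + (0.15/2)·(-1.958400 + (-1.307386)) = 2.115066
t=0.150000, u=2.115066:
  k1 = f(0.150000, 2.115066) = -1.377695
  k2 = f(0.300000, 1.908412) = -0.852113
  u ← 2.115066 + (0.15/2)·(-1.377695 + (-0.852113)) = 1.947830
u(0.3) ≈ 1.9478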